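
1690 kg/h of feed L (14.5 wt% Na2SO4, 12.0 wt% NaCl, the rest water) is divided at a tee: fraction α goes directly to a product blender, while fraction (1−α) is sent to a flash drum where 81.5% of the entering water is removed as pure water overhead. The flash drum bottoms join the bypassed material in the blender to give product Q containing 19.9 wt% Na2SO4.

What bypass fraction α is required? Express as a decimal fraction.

0.547

All 1690×0.145 = 245.05 kg/h of Na2SO4 reaches Q, so Q = 245.05/0.199 = 1231.4 kg/h and vapour = 458.59 kg/h.
The evaporator receives (1−α)·1690 of feed at 0.735 water and removes 0.815 of that water:
0.815×0.735×(1−α)×1690 = 458.59
(1−α) = 458.59/1012.4 = 0.4530;  α = 0.5470.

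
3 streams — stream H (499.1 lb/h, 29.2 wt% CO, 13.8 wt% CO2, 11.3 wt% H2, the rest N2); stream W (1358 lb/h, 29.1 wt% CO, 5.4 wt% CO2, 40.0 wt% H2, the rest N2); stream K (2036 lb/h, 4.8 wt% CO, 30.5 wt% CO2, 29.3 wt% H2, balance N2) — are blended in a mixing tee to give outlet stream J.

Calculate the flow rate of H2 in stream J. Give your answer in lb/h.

H2 out = H2 in = 499.1×0.113 + 1358×0.400 + 2036×0.293 = 1196.1 lb/h.

1196 lb/h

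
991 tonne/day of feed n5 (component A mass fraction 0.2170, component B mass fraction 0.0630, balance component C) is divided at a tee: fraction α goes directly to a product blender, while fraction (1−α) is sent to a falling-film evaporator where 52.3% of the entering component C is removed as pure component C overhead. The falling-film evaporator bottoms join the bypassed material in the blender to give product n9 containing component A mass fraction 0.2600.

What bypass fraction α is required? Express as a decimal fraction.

0.561

All 991×0.217 = 215.05 tonne/day of component A reaches n9, so n9 = 215.05/0.260 = 827.1 tonne/day and vapour = 163.9 tonne/day.
The evaporator receives (1−α)·991 of feed at 0.720 component C and removes 0.523 of that component C:
0.523×0.720×(1−α)×991 = 163.9
(1−α) = 163.9/373.17 = 0.4392;  α = 0.5608.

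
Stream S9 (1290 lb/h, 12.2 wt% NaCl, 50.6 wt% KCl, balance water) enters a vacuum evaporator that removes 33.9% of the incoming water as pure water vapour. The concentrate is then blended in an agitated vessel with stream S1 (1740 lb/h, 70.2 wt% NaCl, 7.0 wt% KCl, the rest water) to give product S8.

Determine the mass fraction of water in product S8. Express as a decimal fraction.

Vapour removed = 0.339×0.372×1290 = 162.68 lb/h; concentrate = 1127.3 lb/h.
water reaching the mixer = 317.2 (from concentrate) + 1740×0.228 = 713.92 lb/h.
Product flow = 1127.3 + 1740 = 2867.3 lb/h; water fraction = 0.2490.

0.2490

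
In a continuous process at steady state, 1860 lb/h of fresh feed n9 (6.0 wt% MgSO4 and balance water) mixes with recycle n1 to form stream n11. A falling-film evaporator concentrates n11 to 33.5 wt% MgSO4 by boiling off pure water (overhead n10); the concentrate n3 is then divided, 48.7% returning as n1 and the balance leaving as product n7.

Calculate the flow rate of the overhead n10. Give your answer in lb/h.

Overall MgSO4 balance (none leaves overhead): MgSO4 in fresh feed = MgSO4 in product, i.e. 1860×0.060 = (1−0.487)·n3·0.335.
n3 = 111.6/(0.335×0.513) = 649.38 lb/h.
Recycle n1 = 0.487×649.38 = 316.25 lb/h.
Combined feed n11 = 1860 + 316.25 = 2176.3 lb/h.
Overhead n10 = n11 − n3 = 2176.3 − 649.38 = 1526.9 lb/h.

1527 lb/h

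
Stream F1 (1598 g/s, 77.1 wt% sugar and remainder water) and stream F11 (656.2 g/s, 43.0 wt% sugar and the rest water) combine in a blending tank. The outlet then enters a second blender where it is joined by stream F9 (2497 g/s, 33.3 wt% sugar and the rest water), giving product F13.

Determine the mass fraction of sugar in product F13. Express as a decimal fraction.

Overall, product flow = 4751.2 g/s.
sugar in = 1598×0.771 + 656.2×0.430 + 2497×0.333 = 2345.7 g/s.
sugar fraction in F13 = 0.494.

0.494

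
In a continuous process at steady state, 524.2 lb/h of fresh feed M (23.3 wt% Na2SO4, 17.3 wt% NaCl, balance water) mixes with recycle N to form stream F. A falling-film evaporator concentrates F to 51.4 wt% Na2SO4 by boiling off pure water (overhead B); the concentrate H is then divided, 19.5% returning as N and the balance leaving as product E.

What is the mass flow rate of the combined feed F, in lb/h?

581.8 lb/h

Overall Na2SO4 balance (none leaves overhead): Na2SO4 in fresh feed = Na2SO4 in product, i.e. 524.2×0.233 = (1−0.195)·H·0.514.
H = 122.14/(0.514×0.805) = 295.18 lb/h.
Recycle N = 0.195×295.18 = 57.561 lb/h.
Combined feed F = 524.2 + 57.561 = 581.76 lb/h.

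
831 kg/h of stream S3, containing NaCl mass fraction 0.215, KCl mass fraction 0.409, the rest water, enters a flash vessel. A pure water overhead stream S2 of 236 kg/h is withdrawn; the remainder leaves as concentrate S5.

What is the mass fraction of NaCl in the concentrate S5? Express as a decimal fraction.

NaCl is not removed: 831×0.215 = 178.66 kg/h of NaCl enters S5.
Concentrate = 831 − 236 = 595 kg/h.
Mass fraction = 178.66/595 = 0.300.

0.300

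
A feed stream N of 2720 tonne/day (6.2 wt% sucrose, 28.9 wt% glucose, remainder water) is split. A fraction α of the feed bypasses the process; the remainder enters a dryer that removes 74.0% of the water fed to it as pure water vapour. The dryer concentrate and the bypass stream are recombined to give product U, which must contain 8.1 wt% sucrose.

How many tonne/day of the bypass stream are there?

All 2720×0.062 = 168.64 tonne/day of sucrose reaches U, so U = 168.64/0.081 = 2082 tonne/day and vapour = 638.02 tonne/day.
The evaporator receives (1−α)·2720 of feed at 0.649 water and removes 0.740 of that water:
0.740×0.649×(1−α)×2720 = 638.02
(1−α) = 638.02/1306.3 = 0.4884;  α = 0.5116.
Bypass flow = 0.5116×2720 = 1391.5 tonne/day.

1392 tonne/day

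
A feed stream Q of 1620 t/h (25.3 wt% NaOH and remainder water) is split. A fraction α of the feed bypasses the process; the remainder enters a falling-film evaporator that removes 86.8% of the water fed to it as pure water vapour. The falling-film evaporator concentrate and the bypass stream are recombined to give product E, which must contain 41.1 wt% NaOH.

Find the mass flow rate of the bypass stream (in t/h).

All 1620×0.253 = 409.86 t/h of NaOH reaches E, so E = 409.86/0.411 = 997.23 t/h and vapour = 622.77 t/h.
The evaporator receives (1−α)·1620 of feed at 0.747 water and removes 0.868 of that water:
0.868×0.747×(1−α)×1620 = 622.77
(1−α) = 622.77/1050.4 = 0.5929;  α = 0.4071.
Bypass flow = 0.4071×1620 = 659.52 t/h.

659.5 t/h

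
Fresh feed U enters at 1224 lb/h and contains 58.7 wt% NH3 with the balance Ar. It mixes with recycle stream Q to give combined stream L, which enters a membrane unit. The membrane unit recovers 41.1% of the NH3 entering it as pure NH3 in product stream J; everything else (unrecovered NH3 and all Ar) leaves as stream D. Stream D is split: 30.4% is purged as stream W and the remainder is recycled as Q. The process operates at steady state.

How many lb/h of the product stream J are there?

500.5 lb/h

NH3 in L: m_A = 1224×0.587 + (1−0.304)·(1−0.411)·m_A, so m_A = 718.49/0.5901 = 1217.7 lb/h.
Product J = 0.411×1217.7 = 500.46 lb/h.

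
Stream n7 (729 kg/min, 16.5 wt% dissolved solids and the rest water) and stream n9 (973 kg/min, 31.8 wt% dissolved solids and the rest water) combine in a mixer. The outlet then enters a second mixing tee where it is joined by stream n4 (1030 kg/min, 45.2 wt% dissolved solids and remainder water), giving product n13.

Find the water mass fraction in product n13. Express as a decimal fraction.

0.672

Overall, product flow = 2732 kg/min.
water in = 729×0.835 + 973×0.682 + 1030×0.548 = 1836.7 kg/min.
water fraction in n13 = 0.672.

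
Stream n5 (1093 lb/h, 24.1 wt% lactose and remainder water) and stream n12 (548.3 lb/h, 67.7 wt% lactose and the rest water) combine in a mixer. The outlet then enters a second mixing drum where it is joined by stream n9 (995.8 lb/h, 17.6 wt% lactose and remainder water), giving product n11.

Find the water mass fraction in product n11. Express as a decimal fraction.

0.6929

Overall, product flow = 2637.1 lb/h.
water in = 1093×0.759 + 548.3×0.323 + 995.8×0.824 = 1827.2 lb/h.
water fraction in n11 = 0.6929.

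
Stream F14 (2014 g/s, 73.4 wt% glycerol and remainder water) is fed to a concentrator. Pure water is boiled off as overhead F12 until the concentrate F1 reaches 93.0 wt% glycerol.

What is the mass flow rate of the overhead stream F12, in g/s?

glycerol is conserved: 2014×0.734 = 1478.3 g/s all reports to the concentrate.
Concentrate = 1478.3/(target fraction) = 1589.5 g/s.
Overhead = 2014 − 1589.5 = 424.46 g/s.

424.5 g/s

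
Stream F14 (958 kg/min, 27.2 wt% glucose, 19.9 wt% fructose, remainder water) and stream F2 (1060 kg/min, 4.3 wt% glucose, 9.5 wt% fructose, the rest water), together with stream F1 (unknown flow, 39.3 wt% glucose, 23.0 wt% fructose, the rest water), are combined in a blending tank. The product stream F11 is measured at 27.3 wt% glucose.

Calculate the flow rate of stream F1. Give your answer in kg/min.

2040 kg/min

Let F1 be the unknown flow. Total out = 2018 + F1.
glucose balance: 306.16 + 0.393·F1 = 0.273·(2018 + F1)
(0.393 − 0.273)·F1 = 0.273×2018 − 306.16 = 244.76
F1 = 244.76 / 0.120 = 2039.6 kg/min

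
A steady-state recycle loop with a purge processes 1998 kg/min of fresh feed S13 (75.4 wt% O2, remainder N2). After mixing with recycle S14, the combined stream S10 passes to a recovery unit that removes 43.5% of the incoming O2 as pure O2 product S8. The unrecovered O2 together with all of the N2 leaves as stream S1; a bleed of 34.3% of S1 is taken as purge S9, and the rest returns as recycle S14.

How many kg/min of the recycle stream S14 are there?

1831 kg/min

N2 enters only via S13 and leaves only via the purge: 1998×0.246 = 0.343×(N2 in S1), and the recovery unit passes all N2, so N2 in S10 = N2 in S1 = 1433 kg/min.
O2 in S10: m_A = 1998×0.754 + (1−0.343)·(1−0.435)·m_A, so m_A = 1506.5/0.6288 = 2395.8 kg/min.
S1 = (1−0.435)×2395.8 + 1433 = 2786.6 kg/min.
Recycle S14 = (1−0.343)×2786.6 = 1830.8 kg/min.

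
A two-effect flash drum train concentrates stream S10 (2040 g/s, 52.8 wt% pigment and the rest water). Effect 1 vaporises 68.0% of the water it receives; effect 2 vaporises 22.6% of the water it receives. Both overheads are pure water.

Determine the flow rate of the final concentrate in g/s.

1316 g/s

water in feed = 2040×0.472 = 962.88 g/s.
After stage 1: water left = (1−0.680)×962.88 = 308.12; stream total = 1385.2 g/s.
After stage 2: water left = (1−0.226)×308.12 = 238.49; final concentrate = 1315.6 g/s.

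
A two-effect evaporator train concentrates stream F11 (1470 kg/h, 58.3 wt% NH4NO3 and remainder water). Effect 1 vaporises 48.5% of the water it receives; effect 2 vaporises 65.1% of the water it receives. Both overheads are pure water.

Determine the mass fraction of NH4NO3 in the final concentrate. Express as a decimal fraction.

water in feed = 1470×0.417 = 612.99 kg/h.
After stage 1: water left = (1−0.485)×612.99 = 315.69; stream total = 1172.7 kg/h.
After stage 2: water left = (1−0.651)×315.69 = 110.18; final concentrate = 967.19 kg/h.
NH4NO3 fraction = 857.01/967.19 = 0.886.

0.886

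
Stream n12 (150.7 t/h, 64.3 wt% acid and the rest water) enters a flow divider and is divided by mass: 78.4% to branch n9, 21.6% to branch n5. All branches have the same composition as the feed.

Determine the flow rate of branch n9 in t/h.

Branch n9 flow = 0.784×150.7 = 118.15 t/h.

118.1 t/h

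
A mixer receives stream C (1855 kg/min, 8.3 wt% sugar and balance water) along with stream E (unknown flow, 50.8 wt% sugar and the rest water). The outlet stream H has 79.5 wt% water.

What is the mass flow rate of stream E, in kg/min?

746.9 kg/min

Let E be the unknown flow. Total out = 1855 + E.
water balance: 1701 + 0.492·E = 0.795·(1855 + E)
(0.492 − 0.795)·E = 0.795×1855 − 1701 = -226.31
E = -226.31 / -0.303 = 746.9 kg/min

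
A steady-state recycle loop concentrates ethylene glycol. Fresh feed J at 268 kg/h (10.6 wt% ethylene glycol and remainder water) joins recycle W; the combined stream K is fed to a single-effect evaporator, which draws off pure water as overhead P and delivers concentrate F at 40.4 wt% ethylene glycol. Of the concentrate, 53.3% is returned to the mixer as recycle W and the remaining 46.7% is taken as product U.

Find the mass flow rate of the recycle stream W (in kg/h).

Overall ethylene glycol balance (none leaves overhead): ethylene glycol in fresh feed = ethylene glycol in product, i.e. 268×0.106 = (1−0.533)·F·0.404.
F = 28.408/(0.404×0.467) = 150.57 kg/h.
Recycle W = 0.533×150.57 = 80.255 kg/h.

80.25 kg/h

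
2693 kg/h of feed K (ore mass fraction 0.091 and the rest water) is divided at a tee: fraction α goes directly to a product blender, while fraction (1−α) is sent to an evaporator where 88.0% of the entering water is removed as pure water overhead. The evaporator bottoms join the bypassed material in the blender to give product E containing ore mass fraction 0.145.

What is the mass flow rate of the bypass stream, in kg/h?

All 2693×0.091 = 245.06 kg/h of ore reaches E, so E = 245.06/0.145 = 1690.1 kg/h and vapour = 1002.9 kg/h.
The evaporator receives (1−α)·2693 of feed at 0.909 water and removes 0.880 of that water:
0.880×0.909×(1−α)×2693 = 1002.9
(1−α) = 1002.9/2154.2 = 0.4656;  α = 0.5344.
Bypass flow = 0.5344×2693 = 1439.2 kg/h.

1439 kg/h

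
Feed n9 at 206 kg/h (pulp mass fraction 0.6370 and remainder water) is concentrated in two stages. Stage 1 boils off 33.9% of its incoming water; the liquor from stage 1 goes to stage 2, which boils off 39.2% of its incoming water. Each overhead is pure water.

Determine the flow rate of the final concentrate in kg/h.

water in feed = 206×0.363 = 74.778 kg/h.
After stage 1: water left = (1−0.339)×74.778 = 49.428; stream total = 180.65 kg/h.
After stage 2: water left = (1−0.392)×49.428 = 30.052; final concentrate = 161.27 kg/h.

161.3 kg/h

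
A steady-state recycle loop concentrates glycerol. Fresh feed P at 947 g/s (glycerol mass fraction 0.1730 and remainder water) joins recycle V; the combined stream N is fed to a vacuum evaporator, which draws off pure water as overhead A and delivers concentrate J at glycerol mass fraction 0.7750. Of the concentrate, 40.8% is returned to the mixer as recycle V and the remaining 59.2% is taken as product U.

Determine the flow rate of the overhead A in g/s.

735.6 g/s

Overall glycerol balance (none leaves overhead): glycerol in fresh feed = glycerol in product, i.e. 947×0.173 = (1−0.408)·J·0.775.
J = 163.83/(0.775×0.592) = 357.09 g/s.
Recycle V = 0.408×357.09 = 145.69 g/s.
Combined feed N = 947 + 145.69 = 1092.7 g/s.
Overhead A = N − J = 1092.7 − 357.09 = 735.61 g/s.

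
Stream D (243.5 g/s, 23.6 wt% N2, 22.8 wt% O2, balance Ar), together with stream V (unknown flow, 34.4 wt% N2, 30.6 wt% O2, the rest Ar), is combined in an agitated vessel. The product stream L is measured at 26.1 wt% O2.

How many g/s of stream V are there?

178.6 g/s

Let V be the unknown flow. Total out = 243.5 + V.
O2 balance: 55.518 + 0.306·V = 0.261·(243.5 + V)
(0.306 − 0.261)·V = 0.261×243.5 − 55.518 = 8.0355
V = 8.0355 / 0.045 = 178.57 g/s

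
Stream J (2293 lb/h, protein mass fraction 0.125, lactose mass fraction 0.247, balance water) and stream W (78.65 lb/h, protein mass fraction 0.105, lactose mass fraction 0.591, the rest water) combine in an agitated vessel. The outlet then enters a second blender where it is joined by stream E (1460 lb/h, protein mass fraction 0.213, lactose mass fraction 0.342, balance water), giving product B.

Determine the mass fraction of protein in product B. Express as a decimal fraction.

Overall, product flow = 3831.7 lb/h.
protein in = 2293×0.125 + 78.65×0.105 + 1460×0.213 = 605.86 lb/h.
protein fraction in B = 0.158.

0.158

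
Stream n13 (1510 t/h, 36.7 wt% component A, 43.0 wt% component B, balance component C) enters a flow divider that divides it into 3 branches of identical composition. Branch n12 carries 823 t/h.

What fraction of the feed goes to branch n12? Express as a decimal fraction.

0.545

Fraction to n12 = 823/1510 = 0.5450.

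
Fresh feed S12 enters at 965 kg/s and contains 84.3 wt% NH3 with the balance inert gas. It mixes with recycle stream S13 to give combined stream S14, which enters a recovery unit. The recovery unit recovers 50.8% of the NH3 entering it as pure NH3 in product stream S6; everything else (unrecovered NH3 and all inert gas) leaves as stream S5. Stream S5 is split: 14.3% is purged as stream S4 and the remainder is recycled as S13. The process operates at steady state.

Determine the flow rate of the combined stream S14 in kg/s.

2466 kg/s

inert gas enters only via S12 and leaves only via the purge: 965×0.157 = 0.143×(inert gas in S5), and the recovery unit passes all inert gas, so inert gas in S14 = inert gas in S5 = 1059.5 kg/s.
NH3 in S14: m_A = 965×0.843 + (1−0.143)·(1−0.508)·m_A, so m_A = 813.5/0.5784 = 1406.6 kg/s.
S14 = 1406.6 + 1059.5 = 2466 kg/s.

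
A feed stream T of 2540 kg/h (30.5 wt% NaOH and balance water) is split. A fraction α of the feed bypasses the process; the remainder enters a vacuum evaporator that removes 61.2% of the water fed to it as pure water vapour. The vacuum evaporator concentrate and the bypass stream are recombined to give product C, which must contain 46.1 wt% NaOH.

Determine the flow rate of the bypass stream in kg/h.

519.2 kg/h

All 2540×0.305 = 774.7 kg/h of NaOH reaches C, so C = 774.7/0.461 = 1680.5 kg/h and vapour = 859.52 kg/h.
The evaporator receives (1−α)·2540 of feed at 0.695 water and removes 0.612 of that water:
0.612×0.695×(1−α)×2540 = 859.52
(1−α) = 859.52/1080.4 = 0.7956;  α = 0.2044.
Bypass flow = 0.2044×2540 = 519.21 kg/h.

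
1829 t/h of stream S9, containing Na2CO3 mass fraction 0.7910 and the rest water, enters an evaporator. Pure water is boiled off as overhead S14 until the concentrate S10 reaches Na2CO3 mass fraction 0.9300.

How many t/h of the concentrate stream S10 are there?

Na2CO3 is conserved: 1829×0.791 = 1446.7 t/h all reports to the concentrate.
Concentrate = 1446.7/(target fraction) = 1555.6 t/h.

1556 t/h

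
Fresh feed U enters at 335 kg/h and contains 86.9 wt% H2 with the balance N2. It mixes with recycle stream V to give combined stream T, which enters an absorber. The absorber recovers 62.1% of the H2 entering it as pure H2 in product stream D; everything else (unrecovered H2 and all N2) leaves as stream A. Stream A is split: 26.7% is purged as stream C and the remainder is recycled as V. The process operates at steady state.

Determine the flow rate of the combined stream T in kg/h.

N2 enters only via U and leaves only via the purge: 335×0.131 = 0.267×(N2 in A), and the absorber passes all N2, so N2 in T = N2 in A = 164.36 kg/h.
H2 in T: m_A = 335×0.869 + (1−0.267)·(1−0.621)·m_A, so m_A = 291.12/0.7222 = 403.1 kg/h.
T = 403.1 + 164.36 = 567.46 kg/h.

567.5 kg/h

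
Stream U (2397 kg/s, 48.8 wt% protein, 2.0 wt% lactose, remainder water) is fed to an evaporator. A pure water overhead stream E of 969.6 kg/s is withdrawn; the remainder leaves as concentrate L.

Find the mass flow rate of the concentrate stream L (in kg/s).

1427 kg/s

Concentrate = 2397 − 969.6 = 1427.4 kg/s.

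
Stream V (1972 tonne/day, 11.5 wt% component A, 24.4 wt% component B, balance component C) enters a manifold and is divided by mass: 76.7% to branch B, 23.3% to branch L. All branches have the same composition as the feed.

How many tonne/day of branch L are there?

Branch L flow = 0.233×1972 = 459.48 tonne/day.

459.5 tonne/day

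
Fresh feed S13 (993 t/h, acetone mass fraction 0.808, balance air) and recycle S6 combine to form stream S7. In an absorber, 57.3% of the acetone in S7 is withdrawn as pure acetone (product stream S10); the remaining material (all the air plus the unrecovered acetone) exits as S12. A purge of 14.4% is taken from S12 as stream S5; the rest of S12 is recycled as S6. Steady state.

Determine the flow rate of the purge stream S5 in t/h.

air enters only via S13 and leaves only via the purge: 993×0.192 = 0.144×(air in S12), and the absorber passes all air, so air in S7 = air in S12 = 1324 t/h.
acetone in S7: m_A = 993×0.808 + (1−0.144)·(1−0.573)·m_A, so m_A = 802.34/0.6345 = 1264.6 t/h.
S12 = (1−0.573)×1264.6 + 1324 = 1864 t/h.
Purge S5 = 0.144×1864 = 268.41 t/h.

268.4 t/h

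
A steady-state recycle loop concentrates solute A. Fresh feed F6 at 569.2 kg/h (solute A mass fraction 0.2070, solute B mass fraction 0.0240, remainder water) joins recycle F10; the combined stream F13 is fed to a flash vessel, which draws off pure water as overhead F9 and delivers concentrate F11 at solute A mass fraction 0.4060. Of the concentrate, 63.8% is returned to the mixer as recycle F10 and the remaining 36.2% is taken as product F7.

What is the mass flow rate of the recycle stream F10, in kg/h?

Overall solute A balance (none leaves overhead): solute A in fresh feed = solute A in product, i.e. 569.2×0.207 = (1−0.638)·F11·0.406.
F11 = 117.82/(0.406×0.362) = 801.68 kg/h.
Recycle F10 = 0.638×801.68 = 511.47 kg/h.

511.5 kg/h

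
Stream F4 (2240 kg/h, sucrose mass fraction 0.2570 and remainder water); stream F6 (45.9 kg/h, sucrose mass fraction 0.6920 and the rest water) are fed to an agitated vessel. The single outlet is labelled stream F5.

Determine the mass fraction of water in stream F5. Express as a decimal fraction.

Total flow out = 2240 + 45.9 = 2285.9 kg/h.
water in = 2240×0.743 + 45.9×0.308 = 1678.5 kg/h.
water mass fraction in F5 = 1678.5/2285.9 = 0.7343.

0.7343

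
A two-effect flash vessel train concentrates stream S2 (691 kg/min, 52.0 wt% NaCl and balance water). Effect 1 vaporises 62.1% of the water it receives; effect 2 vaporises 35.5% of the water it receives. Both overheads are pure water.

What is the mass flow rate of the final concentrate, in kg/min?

water in feed = 691×0.480 = 331.68 kg/min.
After stage 1: water left = (1−0.621)×331.68 = 125.71; stream total = 485.03 kg/min.
After stage 2: water left = (1−0.355)×125.71 = 81.081; final concentrate = 440.4 kg/min.

440.4 kg/min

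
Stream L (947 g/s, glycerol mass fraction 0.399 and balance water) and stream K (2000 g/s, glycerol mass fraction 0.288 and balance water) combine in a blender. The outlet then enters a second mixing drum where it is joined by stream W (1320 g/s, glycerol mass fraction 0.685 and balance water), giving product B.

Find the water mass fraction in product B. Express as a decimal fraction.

0.565

Overall, product flow = 4267 g/s.
water in = 947×0.601 + 2000×0.712 + 1320×0.315 = 2408.9 g/s.
water fraction in B = 0.565.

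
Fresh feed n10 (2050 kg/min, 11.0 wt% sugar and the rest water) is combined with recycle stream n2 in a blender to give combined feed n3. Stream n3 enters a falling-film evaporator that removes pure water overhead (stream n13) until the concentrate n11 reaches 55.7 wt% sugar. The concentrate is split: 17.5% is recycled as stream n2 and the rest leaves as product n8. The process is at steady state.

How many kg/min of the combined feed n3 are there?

Overall sugar balance (none leaves overhead): sugar in fresh feed = sugar in product, i.e. 2050×0.110 = (1−0.175)·n11·0.557.
n11 = 225.5/(0.557×0.825) = 490.72 kg/min.
Recycle n2 = 0.175×490.72 = 85.877 kg/min.
Combined feed n3 = 2050 + 85.877 = 2135.9 kg/min.

2136 kg/min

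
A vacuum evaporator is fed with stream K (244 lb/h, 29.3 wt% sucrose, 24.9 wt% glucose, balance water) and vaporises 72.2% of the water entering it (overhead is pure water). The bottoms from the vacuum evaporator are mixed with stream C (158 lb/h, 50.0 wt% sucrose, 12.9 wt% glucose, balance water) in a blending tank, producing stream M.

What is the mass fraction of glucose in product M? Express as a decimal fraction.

0.2525

Vapour removed = 0.722×0.458×244 = 80.685 lb/h; concentrate = 163.32 lb/h.
glucose reaching the mixer = 60.756 (from concentrate) + 158×0.129 = 81.138 lb/h.
Product flow = 163.32 + 158 = 321.32 lb/h; glucose fraction = 0.2525.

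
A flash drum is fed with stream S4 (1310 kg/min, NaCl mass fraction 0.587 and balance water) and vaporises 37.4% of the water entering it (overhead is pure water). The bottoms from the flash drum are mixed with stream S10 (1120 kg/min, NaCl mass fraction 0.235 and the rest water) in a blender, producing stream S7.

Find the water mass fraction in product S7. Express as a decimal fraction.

Vapour removed = 0.374×0.413×1310 = 202.35 kg/min; concentrate = 1107.7 kg/min.
water reaching the mixer = 338.68 (from concentrate) + 1120×0.765 = 1195.5 kg/min.
Product flow = 1107.7 + 1120 = 2227.7 kg/min; water fraction = 0.537.

0.537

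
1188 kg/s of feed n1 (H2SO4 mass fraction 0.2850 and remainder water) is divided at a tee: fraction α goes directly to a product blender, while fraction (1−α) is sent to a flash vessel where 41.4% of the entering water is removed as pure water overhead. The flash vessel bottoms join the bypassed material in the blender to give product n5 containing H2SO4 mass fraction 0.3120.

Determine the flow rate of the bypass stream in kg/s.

All 1188×0.285 = 338.58 kg/s of H2SO4 reaches n5, so n5 = 338.58/0.312 = 1085.2 kg/s and vapour = 102.81 kg/s.
The evaporator receives (1−α)·1188 of feed at 0.715 water and removes 0.414 of that water:
0.414×0.715×(1−α)×1188 = 102.81
(1−α) = 102.81/351.66 = 0.2923;  α = 0.7077.
Bypass flow = 0.7077×1188 = 840.69 kg/s.

840.7 kg/s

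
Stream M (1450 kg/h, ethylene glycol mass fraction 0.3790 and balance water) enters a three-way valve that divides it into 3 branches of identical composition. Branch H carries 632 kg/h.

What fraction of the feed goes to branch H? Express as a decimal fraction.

Fraction to H = 632/1450 = 0.4359.

0.436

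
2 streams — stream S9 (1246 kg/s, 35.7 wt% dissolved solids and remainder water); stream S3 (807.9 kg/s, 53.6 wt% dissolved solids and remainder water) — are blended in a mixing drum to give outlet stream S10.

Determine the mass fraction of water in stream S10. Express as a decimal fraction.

0.5726

Total flow out = 1246 + 807.9 = 2053.9 kg/s.
water in = 1246×0.643 + 807.9×0.464 = 1176 kg/s.
water mass fraction in S10 = 1176/2053.9 = 0.5726.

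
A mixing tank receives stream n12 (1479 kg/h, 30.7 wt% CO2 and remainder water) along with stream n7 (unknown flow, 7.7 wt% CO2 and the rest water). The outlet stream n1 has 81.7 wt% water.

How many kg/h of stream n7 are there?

1730 kg/h

Let n7 be the unknown flow. Total out = 1479 + n7.
water balance: 1024.9 + 0.923·n7 = 0.817·(1479 + n7)
(0.923 − 0.817)·n7 = 0.817×1479 − 1024.9 = 183.4
n7 = 183.4 / 0.106 = 1730.2 kg/h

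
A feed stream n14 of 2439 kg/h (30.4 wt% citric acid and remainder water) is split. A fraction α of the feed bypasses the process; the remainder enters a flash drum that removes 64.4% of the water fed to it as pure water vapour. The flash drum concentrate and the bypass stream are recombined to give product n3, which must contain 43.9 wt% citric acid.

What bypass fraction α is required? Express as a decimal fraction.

All 2439×0.304 = 741.46 kg/h of citric acid reaches n3, so n3 = 741.46/0.439 = 1689 kg/h and vapour = 750.03 kg/h.
The evaporator receives (1−α)·2439 of feed at 0.696 water and removes 0.644 of that water:
0.644×0.696×(1−α)×2439 = 750.03
(1−α) = 750.03/1093.2 = 0.6861;  α = 0.3139.

0.314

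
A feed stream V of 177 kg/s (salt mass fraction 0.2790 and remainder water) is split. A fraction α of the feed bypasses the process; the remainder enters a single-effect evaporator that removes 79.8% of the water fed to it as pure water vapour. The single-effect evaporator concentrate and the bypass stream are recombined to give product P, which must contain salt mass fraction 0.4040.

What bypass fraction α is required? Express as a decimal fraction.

0.462

All 177×0.279 = 49.383 kg/s of salt reaches P, so P = 49.383/0.404 = 122.24 kg/s and vapour = 54.765 kg/s.
The evaporator receives (1−α)·177 of feed at 0.721 water and removes 0.798 of that water:
0.798×0.721×(1−α)×177 = 54.765
(1−α) = 54.765/101.84 = 0.5378;  α = 0.4622.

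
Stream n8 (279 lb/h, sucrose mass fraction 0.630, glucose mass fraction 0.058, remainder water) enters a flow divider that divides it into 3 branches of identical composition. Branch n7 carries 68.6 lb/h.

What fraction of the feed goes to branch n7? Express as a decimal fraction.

Fraction to n7 = 68.6/279 = 0.2459.

0.246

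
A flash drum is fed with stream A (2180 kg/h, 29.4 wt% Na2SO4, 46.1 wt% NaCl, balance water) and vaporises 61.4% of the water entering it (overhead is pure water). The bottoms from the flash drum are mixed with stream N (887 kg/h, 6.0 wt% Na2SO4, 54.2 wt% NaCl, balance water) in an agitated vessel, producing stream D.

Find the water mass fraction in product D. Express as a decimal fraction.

Vapour removed = 0.614×0.245×2180 = 327.94 kg/h; concentrate = 1852.1 kg/h.
water reaching the mixer = 206.16 (from concentrate) + 887×0.398 = 559.19 kg/h.
Product flow = 1852.1 + 887 = 2739.1 kg/h; water fraction = 0.204.

0.204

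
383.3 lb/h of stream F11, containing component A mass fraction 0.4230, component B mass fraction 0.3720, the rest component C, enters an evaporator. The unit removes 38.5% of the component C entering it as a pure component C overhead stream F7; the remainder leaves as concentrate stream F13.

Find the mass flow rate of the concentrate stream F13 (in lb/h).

component C entering = 383.3×0.205 = 78.576 lb/h; overhead removed = 0.385×78.576 = 30.252 lb/h.
Concentrate = 383.3 − 30.252 = 353.05 lb/h.

353 lb/h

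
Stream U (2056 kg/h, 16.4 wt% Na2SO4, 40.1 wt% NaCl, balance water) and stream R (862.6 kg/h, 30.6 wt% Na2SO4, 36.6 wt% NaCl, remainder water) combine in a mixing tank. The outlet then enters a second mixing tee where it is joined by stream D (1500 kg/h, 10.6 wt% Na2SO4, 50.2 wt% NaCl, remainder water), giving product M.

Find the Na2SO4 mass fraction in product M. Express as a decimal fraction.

0.172

Overall, product flow = 4418.6 kg/h.
Na2SO4 in = 2056×0.164 + 862.6×0.306 + 1500×0.106 = 760.14 kg/h.
Na2SO4 fraction in M = 0.172.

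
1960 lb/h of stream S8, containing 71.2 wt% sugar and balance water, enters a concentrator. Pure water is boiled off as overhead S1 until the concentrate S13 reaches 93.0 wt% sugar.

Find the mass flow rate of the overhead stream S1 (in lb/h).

sugar is conserved: 1960×0.712 = 1395.5 lb/h all reports to the concentrate.
Concentrate = 1395.5/(target fraction) = 1500.6 lb/h.
Overhead = 1960 − 1500.6 = 459.44 lb/h.

459.4 lb/h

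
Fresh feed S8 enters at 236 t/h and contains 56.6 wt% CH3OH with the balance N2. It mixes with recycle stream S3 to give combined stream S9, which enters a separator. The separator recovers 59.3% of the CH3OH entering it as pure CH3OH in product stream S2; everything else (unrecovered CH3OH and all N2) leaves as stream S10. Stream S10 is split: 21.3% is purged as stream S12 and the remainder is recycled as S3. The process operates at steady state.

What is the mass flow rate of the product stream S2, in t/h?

CH3OH in S9: m_A = 236×0.566 + (1−0.213)·(1−0.593)·m_A, so m_A = 133.58/0.6797 = 196.52 t/h.
Product S2 = 0.593×196.52 = 116.54 t/h.

116.5 t/h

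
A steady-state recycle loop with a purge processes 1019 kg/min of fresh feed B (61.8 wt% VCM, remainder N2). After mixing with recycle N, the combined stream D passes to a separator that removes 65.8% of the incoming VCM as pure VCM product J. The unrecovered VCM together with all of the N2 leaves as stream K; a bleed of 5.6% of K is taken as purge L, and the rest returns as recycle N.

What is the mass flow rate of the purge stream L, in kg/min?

N2 enters only via B and leaves only via the purge: 1019×0.382 = 0.056×(N2 in K), and the separator passes all N2, so N2 in D = N2 in K = 6951 kg/min.
VCM in D: m_A = 1019×0.618 + (1−0.056)·(1−0.658)·m_A, so m_A = 629.74/0.6772 = 929.99 kg/min.
K = (1−0.658)×929.99 + 6951 = 7269.1 kg/min.
Purge L = 0.056×7269.1 = 407.07 kg/min.

407.1 kg/min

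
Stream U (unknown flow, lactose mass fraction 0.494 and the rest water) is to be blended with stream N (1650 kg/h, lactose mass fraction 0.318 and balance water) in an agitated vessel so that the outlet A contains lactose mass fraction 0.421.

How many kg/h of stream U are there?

2328 kg/h

Let U be the unknown flow. Total out = 1650 + U.
lactose balance: 524.7 + 0.494·U = 0.421·(1650 + U)
(0.494 − 0.421)·U = 0.421×1650 − 524.7 = 169.95
U = 169.95 / 0.073 = 2328.1 kg/h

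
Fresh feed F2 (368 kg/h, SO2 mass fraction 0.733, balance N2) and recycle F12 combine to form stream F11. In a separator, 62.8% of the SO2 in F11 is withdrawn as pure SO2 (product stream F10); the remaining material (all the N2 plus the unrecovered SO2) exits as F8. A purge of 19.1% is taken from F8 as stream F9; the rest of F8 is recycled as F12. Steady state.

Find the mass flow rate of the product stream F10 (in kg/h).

SO2 in F11: m_A = 368×0.733 + (1−0.191)·(1−0.628)·m_A, so m_A = 269.74/0.6991 = 385.87 kg/h.
Product F10 = 0.628×385.87 = 242.33 kg/h.

242.3 kg/h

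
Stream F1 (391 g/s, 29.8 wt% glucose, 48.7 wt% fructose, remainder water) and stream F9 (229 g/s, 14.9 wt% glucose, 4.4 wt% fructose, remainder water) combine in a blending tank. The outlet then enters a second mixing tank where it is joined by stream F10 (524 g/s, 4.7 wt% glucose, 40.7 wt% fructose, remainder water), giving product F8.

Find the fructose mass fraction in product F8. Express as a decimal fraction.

0.3617

Overall, product flow = 1144 g/s.
fructose in = 391×0.487 + 229×0.044 + 524×0.407 = 413.76 g/s.
fructose fraction in F8 = 0.3617.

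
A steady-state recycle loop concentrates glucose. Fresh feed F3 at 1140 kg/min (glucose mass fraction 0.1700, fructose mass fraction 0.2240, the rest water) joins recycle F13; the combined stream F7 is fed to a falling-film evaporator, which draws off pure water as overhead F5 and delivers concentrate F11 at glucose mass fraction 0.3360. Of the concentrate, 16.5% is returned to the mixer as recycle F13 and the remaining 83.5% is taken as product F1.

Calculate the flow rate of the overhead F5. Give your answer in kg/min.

563.2 kg/min

Overall glucose balance (none leaves overhead): glucose in fresh feed = glucose in product, i.e. 1140×0.170 = (1−0.165)·F11·0.336.
F11 = 193.8/(0.336×0.835) = 690.76 kg/min.
Recycle F13 = 0.165×690.76 = 113.98 kg/min.
Combined feed F7 = 1140 + 113.98 = 1254 kg/min.
Overhead F5 = F7 − F11 = 1254 − 690.76 = 563.21 kg/min.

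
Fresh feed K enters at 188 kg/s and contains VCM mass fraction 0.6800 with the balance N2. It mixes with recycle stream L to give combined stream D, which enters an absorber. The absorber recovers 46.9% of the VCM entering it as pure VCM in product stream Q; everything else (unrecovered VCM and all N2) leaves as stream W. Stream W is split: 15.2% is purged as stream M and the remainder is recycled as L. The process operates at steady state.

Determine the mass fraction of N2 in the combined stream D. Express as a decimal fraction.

N2 enters only via K and leaves only via the purge: 188×0.320 = 0.152×(N2 in W), and the absorber passes all N2, so N2 in D = N2 in W = 395.79 kg/s.
VCM in D: m_A = 188×0.680 + (1−0.152)·(1−0.469)·m_A, so m_A = 127.84/0.5497 = 232.56 kg/s.
D = 232.56 + 395.79 = 628.35 kg/s.
N2 fraction in D = 395.79/628.35 = 0.6299.

0.6299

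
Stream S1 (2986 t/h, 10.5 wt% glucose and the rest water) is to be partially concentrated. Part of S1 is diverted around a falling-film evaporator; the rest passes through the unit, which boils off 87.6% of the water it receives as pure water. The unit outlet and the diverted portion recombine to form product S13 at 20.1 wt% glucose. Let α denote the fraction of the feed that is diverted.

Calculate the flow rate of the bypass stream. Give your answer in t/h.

1167 t/h

All 2986×0.105 = 313.53 t/h of glucose reaches S13, so S13 = 313.53/0.201 = 1559.9 t/h and vapour = 1426.1 t/h.
The evaporator receives (1−α)·2986 of feed at 0.895 water and removes 0.876 of that water:
0.876×0.895×(1−α)×2986 = 1426.1
(1−α) = 1426.1/2341.1 = 0.6092;  α = 0.3908.
Bypass flow = 0.3908×2986 = 1167 t/h.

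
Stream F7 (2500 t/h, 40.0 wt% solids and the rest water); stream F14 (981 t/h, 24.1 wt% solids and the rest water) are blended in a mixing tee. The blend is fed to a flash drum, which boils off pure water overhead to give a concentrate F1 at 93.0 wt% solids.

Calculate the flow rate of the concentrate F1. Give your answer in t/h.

1329 t/h

solids entering = 2500×0.400 + 981×0.241 = 1236.4 t/h.
All solids reports to F1, so F1 = 1236.4/0.930 = 1329.5 t/h.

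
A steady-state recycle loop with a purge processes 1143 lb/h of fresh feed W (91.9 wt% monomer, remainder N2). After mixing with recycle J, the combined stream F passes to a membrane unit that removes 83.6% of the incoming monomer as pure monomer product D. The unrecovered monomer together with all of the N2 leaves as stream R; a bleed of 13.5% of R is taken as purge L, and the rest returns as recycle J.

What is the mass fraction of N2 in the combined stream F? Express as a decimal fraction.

N2 enters only via W and leaves only via the purge: 1143×0.081 = 0.135×(N2 in R), and the membrane unit passes all N2, so N2 in F = N2 in R = 685.8 lb/h.
monomer in F: m_A = 1143×0.919 + (1−0.135)·(1−0.836)·m_A, so m_A = 1050.4/0.8581 = 1224.1 lb/h.
F = 1224.1 + 685.8 = 1909.9 lb/h.
N2 fraction in F = 685.8/1909.9 = 0.359.

0.359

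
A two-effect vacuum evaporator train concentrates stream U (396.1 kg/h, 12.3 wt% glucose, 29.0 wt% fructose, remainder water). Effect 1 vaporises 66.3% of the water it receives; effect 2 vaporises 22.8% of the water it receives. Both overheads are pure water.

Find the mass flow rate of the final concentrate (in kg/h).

water in feed = 396.1×0.587 = 232.51 kg/h.
After stage 1: water left = (1−0.663)×232.51 = 78.356; stream total = 241.95 kg/h.
After stage 2: water left = (1−0.228)×78.356 = 60.491; final concentrate = 224.08 kg/h.

224.1 kg/h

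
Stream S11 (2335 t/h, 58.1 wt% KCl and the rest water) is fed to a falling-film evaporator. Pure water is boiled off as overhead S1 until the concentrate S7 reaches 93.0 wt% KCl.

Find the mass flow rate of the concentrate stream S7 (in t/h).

1459 t/h

KCl is conserved: 2335×0.581 = 1356.6 t/h all reports to the concentrate.
Concentrate = 1356.6/(target fraction) = 1458.7 t/h.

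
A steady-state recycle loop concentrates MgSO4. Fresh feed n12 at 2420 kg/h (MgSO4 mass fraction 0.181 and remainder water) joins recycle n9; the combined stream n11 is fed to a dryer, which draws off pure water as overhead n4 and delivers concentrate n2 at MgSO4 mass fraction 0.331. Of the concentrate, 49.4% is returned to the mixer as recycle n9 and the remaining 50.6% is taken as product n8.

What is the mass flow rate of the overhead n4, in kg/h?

Overall MgSO4 balance (none leaves overhead): MgSO4 in fresh feed = MgSO4 in product, i.e. 2420×0.181 = (1−0.494)·n2·0.331.
n2 = 438.02/(0.331×0.506) = 2615.3 kg/h.
Recycle n9 = 0.494×2615.3 = 1291.9 kg/h.
Combined feed n11 = 2420 + 1291.9 = 3711.9 kg/h.
Overhead n4 = n11 − n2 = 3711.9 − 2615.3 = 1096.7 kg/h.

1097 kg/h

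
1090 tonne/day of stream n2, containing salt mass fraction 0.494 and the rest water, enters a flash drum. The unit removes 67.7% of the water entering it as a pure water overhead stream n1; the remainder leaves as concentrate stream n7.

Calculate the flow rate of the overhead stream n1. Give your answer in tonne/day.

373.4 tonne/day

water entering = 1090×0.506 = 551.54 tonne/day; overhead removed = 0.677×551.54 = 373.39 tonne/day.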